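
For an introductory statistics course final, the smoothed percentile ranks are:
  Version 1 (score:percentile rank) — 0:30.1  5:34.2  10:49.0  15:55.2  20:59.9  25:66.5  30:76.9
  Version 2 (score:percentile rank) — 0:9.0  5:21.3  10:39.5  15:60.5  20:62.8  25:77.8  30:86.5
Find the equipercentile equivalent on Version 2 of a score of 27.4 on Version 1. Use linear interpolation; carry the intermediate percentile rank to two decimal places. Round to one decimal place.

PR of 27.4 on Version 1: 66.5 + (27.4 − 25)/(30 − 25) × (76.9 − 66.5) = 71.49
On Version 2, PR 71.49 falls between score 20 (PR 62.8) and 25 (PR 77.8).
Interpolate: 20 + (71.49 − 62.8)/(77.8 − 62.8) × (25 − 20) = 22.9

22.9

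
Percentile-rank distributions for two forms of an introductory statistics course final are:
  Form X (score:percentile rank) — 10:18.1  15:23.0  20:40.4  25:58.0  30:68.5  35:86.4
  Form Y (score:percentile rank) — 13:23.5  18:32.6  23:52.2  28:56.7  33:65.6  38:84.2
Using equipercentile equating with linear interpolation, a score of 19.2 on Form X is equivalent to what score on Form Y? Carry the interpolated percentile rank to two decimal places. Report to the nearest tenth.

PR of 19.2 on Form X: 23.0 + (19.2 − 15)/(20 − 15) × (40.4 − 23.0) = 37.62
On Form Y, PR 37.62 falls between score 18 (PR 32.6) and 23 (PR 52.2).
Interpolate: 18 + (37.62 − 32.6)/(52.2 − 32.6) × (23 − 18) = 19.3

19.3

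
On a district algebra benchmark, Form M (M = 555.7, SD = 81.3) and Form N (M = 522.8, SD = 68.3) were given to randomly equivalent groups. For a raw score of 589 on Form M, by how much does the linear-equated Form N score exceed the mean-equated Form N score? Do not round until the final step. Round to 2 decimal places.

Mean-equated: 589 + (522.8 − 555.7) = 556.10
Linear-equated: (68.3/81.3)(589 − 555.7) + 522.8 = 550.775
Difference = 550.775 − 556.10 = -5.32

-5.32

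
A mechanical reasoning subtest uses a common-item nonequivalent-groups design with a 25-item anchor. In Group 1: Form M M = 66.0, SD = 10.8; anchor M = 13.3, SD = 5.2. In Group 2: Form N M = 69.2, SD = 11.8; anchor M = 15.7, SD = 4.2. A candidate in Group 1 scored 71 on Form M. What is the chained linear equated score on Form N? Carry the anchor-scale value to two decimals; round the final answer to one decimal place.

69.2

Form M → anchor (Group 1): v = (5.2/10.8)(71 − 66.0) + 13.3 = 15.71
anchor → Form N (Group 2): y = (11.8/4.2)(15.71 − 15.7) + 69.2 = 69.2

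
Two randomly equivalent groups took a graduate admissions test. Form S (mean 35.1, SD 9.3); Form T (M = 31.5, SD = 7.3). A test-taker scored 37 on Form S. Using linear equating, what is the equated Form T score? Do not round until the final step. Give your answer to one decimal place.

33.0

Linear equating: y = (SD_Y/SD_X)(x − M_X) + M_Y
y = (7.3/9.3)(37 − 35.1) + 31.5
y = 0.784946 × 1.9 + 31.5 = 1.4914 + 31.5 = 33.0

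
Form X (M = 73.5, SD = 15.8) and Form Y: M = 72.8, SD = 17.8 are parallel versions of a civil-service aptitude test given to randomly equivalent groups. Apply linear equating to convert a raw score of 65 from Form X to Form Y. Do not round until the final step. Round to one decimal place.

Linear equating: y = (SD_Y/SD_X)(x − M_X) + M_Y
y = (17.8/15.8)(65 − 73.5) + 72.8
y = 1.126582 × -8.5 + 72.8 = -9.5759 + 72.8 = 63.2

63.2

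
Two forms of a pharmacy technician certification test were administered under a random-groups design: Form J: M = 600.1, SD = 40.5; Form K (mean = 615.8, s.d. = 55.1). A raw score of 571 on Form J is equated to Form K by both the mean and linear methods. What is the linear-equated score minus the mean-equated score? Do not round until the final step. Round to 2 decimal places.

Mean-equated: 571 + (615.8 − 600.1) = 586.70
Linear-equated: (55.1/40.5)(571 − 600.1) + 615.8 = 576.210
Difference = 576.210 − 586.70 = -10.49

-10.49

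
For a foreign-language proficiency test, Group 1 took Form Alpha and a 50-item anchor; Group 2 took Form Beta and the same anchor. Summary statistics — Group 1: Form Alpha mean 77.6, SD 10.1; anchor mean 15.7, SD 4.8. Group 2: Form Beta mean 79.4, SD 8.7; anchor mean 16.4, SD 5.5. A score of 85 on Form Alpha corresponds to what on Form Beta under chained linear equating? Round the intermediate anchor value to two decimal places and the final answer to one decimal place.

Form Alpha → anchor (Group 1): v = (4.8/10.1)(85 − 77.6) + 15.7 = 19.22
anchor → Form Beta (Group 2): y = (8.7/5.5)(19.22 − 16.4) + 79.4 = 83.9

83.9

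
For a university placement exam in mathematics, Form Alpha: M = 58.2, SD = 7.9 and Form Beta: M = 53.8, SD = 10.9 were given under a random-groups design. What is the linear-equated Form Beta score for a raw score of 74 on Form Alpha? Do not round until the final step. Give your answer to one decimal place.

75.6

Linear equating: y = (SD_Y/SD_X)(x − M_X) + M_Y
y = (10.9/7.9)(74 − 58.2) + 53.8
y = 1.379747 × 15.8 + 53.8 = 21.8000 + 53.8 = 75.6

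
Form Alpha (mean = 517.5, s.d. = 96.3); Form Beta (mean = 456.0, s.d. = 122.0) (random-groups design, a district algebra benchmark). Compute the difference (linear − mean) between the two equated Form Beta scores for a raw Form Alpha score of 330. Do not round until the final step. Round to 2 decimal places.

Mean-equated: 330 + (456.0 − 517.5) = 268.50
Linear-equated: (122.0/96.3)(330 − 517.5) + 456.0 = 218.461
Difference = 218.461 − 268.50 = -50.04

-50.04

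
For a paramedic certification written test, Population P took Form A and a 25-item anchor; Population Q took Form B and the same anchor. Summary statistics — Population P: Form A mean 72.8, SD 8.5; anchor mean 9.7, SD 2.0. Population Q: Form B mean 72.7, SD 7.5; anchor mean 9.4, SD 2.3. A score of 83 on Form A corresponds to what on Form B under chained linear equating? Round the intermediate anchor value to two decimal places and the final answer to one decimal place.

81.5

Form A → anchor (Population P): v = (2.0/8.5)(83 − 72.8) + 9.7 = 12.10
anchor → Form B (Population Q): y = (7.5/2.3)(12.10 − 9.4) + 72.7 = 81.5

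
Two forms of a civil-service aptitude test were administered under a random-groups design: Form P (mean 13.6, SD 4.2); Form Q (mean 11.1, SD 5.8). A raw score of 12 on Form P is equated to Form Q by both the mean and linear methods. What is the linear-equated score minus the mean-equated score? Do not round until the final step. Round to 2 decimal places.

Mean-equated: 12 + (11.1 − 13.6) = 9.50
Linear-equated: (5.8/4.2)(12 − 13.6) + 11.1 = 8.890
Difference = 8.890 − 9.50 = -0.61

-0.61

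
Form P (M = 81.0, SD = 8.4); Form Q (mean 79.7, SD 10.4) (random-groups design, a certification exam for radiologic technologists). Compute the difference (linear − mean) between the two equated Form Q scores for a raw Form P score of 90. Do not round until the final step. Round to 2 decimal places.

Mean-equated: 90 + (79.7 − 81.0) = 88.70
Linear-equated: (10.4/8.4)(90 − 81.0) + 79.7 = 90.843
Difference = 90.843 − 88.70 = 2.14

2.14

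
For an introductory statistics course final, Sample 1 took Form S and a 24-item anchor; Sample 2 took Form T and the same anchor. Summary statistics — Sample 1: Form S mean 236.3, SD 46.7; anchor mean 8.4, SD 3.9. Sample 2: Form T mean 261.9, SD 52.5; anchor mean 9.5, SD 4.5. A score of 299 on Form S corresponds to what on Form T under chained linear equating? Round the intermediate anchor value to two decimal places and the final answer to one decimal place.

Form S → anchor (Sample 1): v = (3.9/46.7)(299 − 236.3) + 8.4 = 13.64
anchor → Form T (Sample 2): y = (52.5/4.5)(13.64 − 9.5) + 261.9 = 310.2

310.2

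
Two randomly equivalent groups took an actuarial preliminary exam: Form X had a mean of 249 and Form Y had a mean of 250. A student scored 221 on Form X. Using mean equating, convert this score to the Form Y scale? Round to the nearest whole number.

222

Mean equating: y = x + (M_Y − M_X) = 221 + (250 − 249) = 222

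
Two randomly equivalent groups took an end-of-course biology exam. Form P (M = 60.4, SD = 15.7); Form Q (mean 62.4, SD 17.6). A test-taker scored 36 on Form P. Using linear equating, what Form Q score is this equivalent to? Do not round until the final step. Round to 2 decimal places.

Linear equating: y = (SD_Y/SD_X)(x − M_X) + M_Y
y = (17.6/15.7)(36 − 60.4) + 62.4
y = 1.121019 × -24.4 + 62.4 = -27.3529 + 62.4 = 35.05

35.05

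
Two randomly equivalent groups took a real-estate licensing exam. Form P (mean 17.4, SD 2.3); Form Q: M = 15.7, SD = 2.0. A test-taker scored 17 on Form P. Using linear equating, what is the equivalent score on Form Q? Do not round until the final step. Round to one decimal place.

15.4

Linear equating: y = (SD_Y/SD_X)(x − M_X) + M_Y
y = (2.0/2.3)(17 − 17.4) + 15.7
y = 0.869565 × -0.4 + 15.7 = -0.3478 + 15.7 = 15.4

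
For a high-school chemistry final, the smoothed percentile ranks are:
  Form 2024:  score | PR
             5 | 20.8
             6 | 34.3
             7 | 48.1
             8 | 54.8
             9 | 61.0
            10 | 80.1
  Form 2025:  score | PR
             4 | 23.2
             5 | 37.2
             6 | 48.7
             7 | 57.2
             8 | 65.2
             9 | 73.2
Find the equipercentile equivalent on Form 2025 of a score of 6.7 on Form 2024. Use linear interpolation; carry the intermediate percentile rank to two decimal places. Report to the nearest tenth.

PR of 6.7 on Form 2024: 34.3 + (6.7 − 6)/(7 − 6) × (48.1 − 34.3) = 43.96
On Form 2025, PR 43.96 falls between score 5 (PR 37.2) and 6 (PR 48.7).
Interpolate: 5 + (43.96 − 37.2)/(48.7 − 37.2) × (6 − 5) = 5.6

5.6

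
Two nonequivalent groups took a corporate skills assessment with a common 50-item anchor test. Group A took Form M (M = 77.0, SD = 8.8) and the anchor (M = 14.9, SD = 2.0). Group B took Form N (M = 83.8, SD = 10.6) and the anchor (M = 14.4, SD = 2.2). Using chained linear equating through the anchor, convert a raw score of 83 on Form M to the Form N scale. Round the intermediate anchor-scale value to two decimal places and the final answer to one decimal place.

Form M → anchor (Group A): v = (2.0/8.8)(83 − 77.0) + 14.9 = 16.26
anchor → Form N (Group B): y = (10.6/2.2)(16.26 − 14.4) + 83.8 = 92.8

92.8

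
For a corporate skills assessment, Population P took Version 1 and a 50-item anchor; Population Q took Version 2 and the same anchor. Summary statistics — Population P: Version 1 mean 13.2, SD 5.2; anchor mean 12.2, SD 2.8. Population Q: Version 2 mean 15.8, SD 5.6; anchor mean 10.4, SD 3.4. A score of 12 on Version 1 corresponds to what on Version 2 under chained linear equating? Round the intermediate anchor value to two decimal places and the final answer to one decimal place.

Version 1 → anchor (Population P): v = (2.8/5.2)(12 − 13.2) + 12.2 = 11.55
anchor → Version 2 (Population Q): y = (5.6/3.4)(11.55 − 10.4) + 15.8 = 17.7

17.7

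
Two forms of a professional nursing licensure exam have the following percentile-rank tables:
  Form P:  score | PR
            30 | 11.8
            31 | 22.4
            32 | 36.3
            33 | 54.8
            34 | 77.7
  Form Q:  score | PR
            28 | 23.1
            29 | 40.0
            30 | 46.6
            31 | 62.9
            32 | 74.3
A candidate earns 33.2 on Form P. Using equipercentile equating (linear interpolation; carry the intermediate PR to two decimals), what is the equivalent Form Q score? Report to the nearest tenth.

30.8

PR of 33.2 on Form P: 54.8 + (33.2 − 33)/(34 − 33) × (77.7 − 54.8) = 59.38
On Form Q, PR 59.38 falls between score 30 (PR 46.6) and 31 (PR 62.9).
Interpolate: 30 + (59.38 − 46.6)/(62.9 − 46.6) × (31 − 30) = 30.8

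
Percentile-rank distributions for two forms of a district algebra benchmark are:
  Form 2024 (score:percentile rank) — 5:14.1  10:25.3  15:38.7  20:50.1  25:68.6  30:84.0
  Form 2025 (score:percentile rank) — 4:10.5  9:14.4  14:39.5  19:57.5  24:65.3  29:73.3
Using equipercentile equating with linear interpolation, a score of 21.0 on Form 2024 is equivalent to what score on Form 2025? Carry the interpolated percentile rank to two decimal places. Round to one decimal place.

PR of 21.0 on Form 2024: 50.1 + (21.0 − 20)/(25 − 20) × (68.6 − 50.1) = 53.80
On Form 2025, PR 53.80 falls between score 14 (PR 39.5) and 19 (PR 57.5).
Interpolate: 14 + (53.80 − 39.5)/(57.5 − 39.5) × (19 − 14) = 18.0

18.0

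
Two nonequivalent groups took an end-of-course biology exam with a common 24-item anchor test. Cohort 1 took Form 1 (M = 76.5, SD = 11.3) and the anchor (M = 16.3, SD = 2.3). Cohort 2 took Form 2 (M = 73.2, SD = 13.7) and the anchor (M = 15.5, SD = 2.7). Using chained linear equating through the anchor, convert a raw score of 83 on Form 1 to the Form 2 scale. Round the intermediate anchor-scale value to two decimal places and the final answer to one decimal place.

Form 1 → anchor (Cohort 1): v = (2.3/11.3)(83 − 76.5) + 16.3 = 17.62
anchor → Form 2 (Cohort 2): y = (13.7/2.7)(17.62 − 15.5) + 73.2 = 84.0

84.0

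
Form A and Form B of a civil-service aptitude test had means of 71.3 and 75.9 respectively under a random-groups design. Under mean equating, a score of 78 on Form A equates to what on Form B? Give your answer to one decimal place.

Mean equating: y = x + (M_Y − M_X) = 78 + (75.9 − 71.3) = 82.6

82.6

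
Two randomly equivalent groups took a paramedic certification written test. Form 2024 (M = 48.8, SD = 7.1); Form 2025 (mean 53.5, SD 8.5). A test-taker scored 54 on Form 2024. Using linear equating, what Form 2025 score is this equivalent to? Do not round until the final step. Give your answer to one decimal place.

Linear equating: y = (SD_Y/SD_X)(x − M_X) + M_Y
y = (8.5/7.1)(54 − 48.8) + 53.5
y = 1.197183 × 5.2 + 53.5 = 6.2254 + 53.5 = 59.7

59.7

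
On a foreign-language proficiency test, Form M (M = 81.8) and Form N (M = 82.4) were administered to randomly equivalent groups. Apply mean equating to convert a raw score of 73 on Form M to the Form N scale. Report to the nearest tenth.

Mean equating: y = x + (M_Y − M_X) = 73 + (82.4 − 81.8) = 73.6

73.6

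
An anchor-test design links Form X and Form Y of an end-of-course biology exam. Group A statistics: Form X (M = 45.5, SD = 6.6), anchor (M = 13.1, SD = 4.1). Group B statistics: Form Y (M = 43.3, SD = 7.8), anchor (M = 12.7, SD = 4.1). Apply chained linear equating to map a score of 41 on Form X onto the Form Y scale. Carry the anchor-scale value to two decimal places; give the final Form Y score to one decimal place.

Form X → anchor (Group A): v = (4.1/6.6)(41 − 45.5) + 13.1 = 10.30
anchor → Form Y (Group B): y = (7.8/4.1)(10.30 − 12.7) + 43.3 = 38.7

38.7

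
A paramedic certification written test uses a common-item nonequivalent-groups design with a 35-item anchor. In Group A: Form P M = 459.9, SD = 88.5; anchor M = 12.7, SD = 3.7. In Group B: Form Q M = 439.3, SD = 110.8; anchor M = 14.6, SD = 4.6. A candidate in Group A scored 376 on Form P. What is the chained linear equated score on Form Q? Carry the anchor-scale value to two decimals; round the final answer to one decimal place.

309.0

Form P → anchor (Group A): v = (3.7/88.5)(376 − 459.9) + 12.7 = 9.19
anchor → Form Q (Group B): y = (110.8/4.6)(9.19 − 14.6) + 439.3 = 309.0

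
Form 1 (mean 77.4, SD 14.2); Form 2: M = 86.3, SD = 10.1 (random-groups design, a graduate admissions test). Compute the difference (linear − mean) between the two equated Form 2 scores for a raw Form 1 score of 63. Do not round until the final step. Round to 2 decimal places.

4.16

Mean-equated: 63 + (86.3 − 77.4) = 71.90
Linear-equated: (10.1/14.2)(63 − 77.4) + 86.3 = 76.058
Difference = 76.058 − 71.90 = 4.16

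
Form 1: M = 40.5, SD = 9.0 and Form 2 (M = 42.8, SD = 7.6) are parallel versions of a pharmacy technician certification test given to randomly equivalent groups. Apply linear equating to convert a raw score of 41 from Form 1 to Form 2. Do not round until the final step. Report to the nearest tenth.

Linear equating: y = (SD_Y/SD_X)(x − M_X) + M_Y
y = (7.6/9.0)(41 − 40.5) + 42.8
y = 0.844444 × 0.5 + 42.8 = 0.4222 + 42.8 = 43.2

43.2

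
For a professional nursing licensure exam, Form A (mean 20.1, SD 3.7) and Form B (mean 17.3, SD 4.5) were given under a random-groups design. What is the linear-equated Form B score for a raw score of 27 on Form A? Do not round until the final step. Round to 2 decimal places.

25.69

Linear equating: y = (SD_Y/SD_X)(x − M_X) + M_Y
y = (4.5/3.7)(27 − 20.1) + 17.3
y = 1.216216 × 6.9 + 17.3 = 8.3919 + 17.3 = 25.69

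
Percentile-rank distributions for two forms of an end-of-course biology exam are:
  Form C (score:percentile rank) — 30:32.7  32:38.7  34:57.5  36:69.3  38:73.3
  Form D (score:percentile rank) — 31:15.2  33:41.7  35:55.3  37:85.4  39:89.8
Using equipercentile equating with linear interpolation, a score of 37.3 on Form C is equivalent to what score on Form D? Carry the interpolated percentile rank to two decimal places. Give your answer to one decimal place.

36.1

PR of 37.3 on Form C: 69.3 + (37.3 − 36)/(38 − 36) × (73.3 − 69.3) = 71.90
On Form D, PR 71.90 falls between score 35 (PR 55.3) and 37 (PR 85.4).
Interpolate: 35 + (71.90 − 55.3)/(85.4 − 55.3) × (37 − 35) = 36.1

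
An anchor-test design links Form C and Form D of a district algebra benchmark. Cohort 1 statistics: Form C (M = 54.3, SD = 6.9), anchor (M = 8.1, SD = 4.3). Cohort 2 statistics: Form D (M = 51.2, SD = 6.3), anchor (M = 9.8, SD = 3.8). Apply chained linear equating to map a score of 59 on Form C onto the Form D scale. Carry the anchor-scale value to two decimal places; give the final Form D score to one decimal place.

53.2

Form C → anchor (Cohort 1): v = (4.3/6.9)(59 − 54.3) + 8.1 = 11.03
anchor → Form D (Cohort 2): y = (6.3/3.8)(11.03 − 9.8) + 51.2 = 53.2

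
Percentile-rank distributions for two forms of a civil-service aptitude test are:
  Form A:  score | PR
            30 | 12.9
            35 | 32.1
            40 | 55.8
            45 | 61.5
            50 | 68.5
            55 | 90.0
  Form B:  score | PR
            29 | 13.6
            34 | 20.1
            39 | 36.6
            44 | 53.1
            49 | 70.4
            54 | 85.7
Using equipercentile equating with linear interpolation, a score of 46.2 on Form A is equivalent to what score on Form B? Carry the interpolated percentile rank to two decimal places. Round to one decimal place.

PR of 46.2 on Form A: 61.5 + (46.2 − 45)/(50 − 45) × (68.5 − 61.5) = 63.18
On Form B, PR 63.18 falls between score 44 (PR 53.1) and 49 (PR 70.4).
Interpolate: 44 + (63.18 − 53.1)/(70.4 − 53.1) × (49 − 44) = 46.9

46.9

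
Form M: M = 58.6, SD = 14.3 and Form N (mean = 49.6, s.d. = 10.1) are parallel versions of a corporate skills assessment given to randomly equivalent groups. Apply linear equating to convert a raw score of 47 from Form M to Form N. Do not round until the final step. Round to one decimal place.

Linear equating: y = (SD_Y/SD_X)(x − M_X) + M_Y
y = (10.1/14.3)(47 − 58.6) + 49.6
y = 0.706294 × -11.6 + 49.6 = -8.1930 + 49.6 = 41.4

41.4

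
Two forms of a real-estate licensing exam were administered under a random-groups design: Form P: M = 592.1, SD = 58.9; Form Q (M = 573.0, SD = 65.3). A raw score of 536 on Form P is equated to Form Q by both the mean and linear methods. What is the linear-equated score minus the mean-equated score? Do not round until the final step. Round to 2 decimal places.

Mean-equated: 536 + (573.0 − 592.1) = 516.90
Linear-equated: (65.3/58.9)(536 − 592.1) + 573.0 = 510.804
Difference = 510.804 − 516.90 = -6.10

-6.10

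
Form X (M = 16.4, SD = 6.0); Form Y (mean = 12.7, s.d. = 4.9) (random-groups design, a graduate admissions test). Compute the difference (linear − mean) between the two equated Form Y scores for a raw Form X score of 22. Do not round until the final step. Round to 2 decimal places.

Mean-equated: 22 + (12.7 − 16.4) = 18.30
Linear-equated: (4.9/6.0)(22 − 16.4) + 12.7 = 17.273
Difference = 17.273 − 18.30 = -1.03

-1.03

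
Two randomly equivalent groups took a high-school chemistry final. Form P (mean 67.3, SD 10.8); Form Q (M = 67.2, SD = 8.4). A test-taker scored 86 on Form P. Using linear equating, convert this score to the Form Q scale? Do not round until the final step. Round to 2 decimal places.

81.74

Linear equating: y = (SD_Y/SD_X)(x − M_X) + M_Y
y = (8.4/10.8)(86 − 67.3) + 67.2
y = 0.777778 × 18.7 + 67.2 = 14.5444 + 67.2 = 81.74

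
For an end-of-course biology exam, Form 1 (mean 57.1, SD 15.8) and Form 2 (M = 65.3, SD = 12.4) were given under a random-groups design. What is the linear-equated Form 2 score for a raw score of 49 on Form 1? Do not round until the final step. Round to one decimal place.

58.9

Linear equating: y = (SD_Y/SD_X)(x − M_X) + M_Y
y = (12.4/15.8)(49 − 57.1) + 65.3
y = 0.784810 × -8.1 + 65.3 = -6.3570 + 65.3 = 58.9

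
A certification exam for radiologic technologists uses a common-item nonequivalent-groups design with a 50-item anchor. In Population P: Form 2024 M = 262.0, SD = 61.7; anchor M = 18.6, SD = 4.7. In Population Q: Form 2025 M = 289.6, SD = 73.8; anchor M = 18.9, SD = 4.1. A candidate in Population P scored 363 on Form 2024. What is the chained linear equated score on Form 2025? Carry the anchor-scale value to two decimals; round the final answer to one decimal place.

Form 2024 → anchor (Population P): v = (4.7/61.7)(363 − 262.0) + 18.6 = 26.29
anchor → Form 2025 (Population Q): y = (73.8/4.1)(26.29 − 18.9) + 289.6 = 422.6

422.6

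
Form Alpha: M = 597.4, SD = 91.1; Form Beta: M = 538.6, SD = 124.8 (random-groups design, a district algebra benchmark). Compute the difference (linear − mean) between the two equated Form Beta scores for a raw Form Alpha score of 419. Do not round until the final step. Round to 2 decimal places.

-65.99

Mean-equated: 419 + (538.6 − 597.4) = 360.20
Linear-equated: (124.8/91.1)(419 − 597.4) + 538.6 = 294.206
Difference = 294.206 − 360.20 = -65.99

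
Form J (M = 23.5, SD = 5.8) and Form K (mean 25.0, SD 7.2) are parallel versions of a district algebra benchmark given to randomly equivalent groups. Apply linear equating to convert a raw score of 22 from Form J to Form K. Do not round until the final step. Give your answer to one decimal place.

23.1

Linear equating: y = (SD_Y/SD_X)(x − M_X) + M_Y
y = (7.2/5.8)(22 − 23.5) + 25.0
y = 1.241379 × -1.5 + 25.0 = -1.8621 + 25.0 = 23.1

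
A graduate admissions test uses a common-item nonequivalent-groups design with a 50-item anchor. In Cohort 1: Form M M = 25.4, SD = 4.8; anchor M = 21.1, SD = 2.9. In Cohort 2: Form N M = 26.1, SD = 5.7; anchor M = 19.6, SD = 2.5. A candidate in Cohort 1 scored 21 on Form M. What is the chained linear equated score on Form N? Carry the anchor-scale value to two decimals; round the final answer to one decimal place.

23.5

Form M → anchor (Cohort 1): v = (2.9/4.8)(21 − 25.4) + 21.1 = 18.44
anchor → Form N (Cohort 2): y = (5.7/2.5)(18.44 − 19.6) + 26.1 = 23.5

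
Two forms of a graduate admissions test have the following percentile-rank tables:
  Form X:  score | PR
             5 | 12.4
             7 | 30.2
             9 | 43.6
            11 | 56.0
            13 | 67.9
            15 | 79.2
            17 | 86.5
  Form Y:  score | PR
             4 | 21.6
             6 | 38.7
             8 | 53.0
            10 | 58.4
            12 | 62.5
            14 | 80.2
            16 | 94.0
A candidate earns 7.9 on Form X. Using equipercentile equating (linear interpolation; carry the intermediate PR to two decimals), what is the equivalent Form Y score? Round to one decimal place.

5.7

PR of 7.9 on Form X: 30.2 + (7.9 − 7)/(9 − 7) × (43.6 − 30.2) = 36.23
On Form Y, PR 36.23 falls between score 4 (PR 21.6) and 6 (PR 38.7).
Interpolate: 4 + (36.23 − 21.6)/(38.7 − 21.6) × (6 − 4) = 5.7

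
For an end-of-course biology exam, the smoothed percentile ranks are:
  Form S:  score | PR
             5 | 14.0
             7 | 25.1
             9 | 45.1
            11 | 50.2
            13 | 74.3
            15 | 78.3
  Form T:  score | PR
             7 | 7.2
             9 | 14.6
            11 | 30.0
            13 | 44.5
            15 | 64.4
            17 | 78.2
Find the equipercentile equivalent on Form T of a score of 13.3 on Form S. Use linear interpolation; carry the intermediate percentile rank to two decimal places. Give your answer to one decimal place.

16.5

PR of 13.3 on Form S: 74.3 + (13.3 − 13)/(15 − 13) × (78.3 − 74.3) = 74.90
On Form T, PR 74.90 falls between score 15 (PR 64.4) and 17 (PR 78.2).
Interpolate: 15 + (74.90 − 64.4)/(78.2 − 64.4) × (17 − 15) = 16.5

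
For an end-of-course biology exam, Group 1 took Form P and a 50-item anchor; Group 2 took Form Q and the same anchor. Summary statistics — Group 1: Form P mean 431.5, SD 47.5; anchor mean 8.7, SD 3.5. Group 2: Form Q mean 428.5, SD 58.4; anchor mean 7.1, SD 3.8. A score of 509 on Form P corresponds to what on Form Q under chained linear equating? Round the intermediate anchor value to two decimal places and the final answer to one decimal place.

Form P → anchor (Group 1): v = (3.5/47.5)(509 − 431.5) + 8.7 = 14.41
anchor → Form Q (Group 2): y = (58.4/3.8)(14.41 − 7.1) + 428.5 = 540.8

540.8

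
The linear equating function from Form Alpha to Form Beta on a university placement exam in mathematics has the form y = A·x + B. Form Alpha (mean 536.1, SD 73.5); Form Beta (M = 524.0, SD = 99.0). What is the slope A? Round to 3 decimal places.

1.347

A = SD_Y / SD_X = 99.0 / 73.5 = 1.347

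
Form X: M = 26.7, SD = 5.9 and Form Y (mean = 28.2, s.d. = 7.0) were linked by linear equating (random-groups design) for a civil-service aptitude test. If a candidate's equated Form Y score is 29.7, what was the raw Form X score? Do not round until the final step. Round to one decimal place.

Invert y = (SD_Y/SD_X)(x − M_X) + M_Y:
x = (SD_X/SD_Y)(y − M_Y) + M_X = (5.9/7.0)(29.7 − 28.2) + 26.7
x = 0.842857 × 1.500 + 26.7 = 28.0

28.0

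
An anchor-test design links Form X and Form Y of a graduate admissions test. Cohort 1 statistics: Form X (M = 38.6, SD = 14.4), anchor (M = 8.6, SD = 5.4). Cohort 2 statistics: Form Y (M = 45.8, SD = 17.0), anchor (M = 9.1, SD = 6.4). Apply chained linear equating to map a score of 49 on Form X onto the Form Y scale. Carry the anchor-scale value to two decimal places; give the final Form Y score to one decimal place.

Form X → anchor (Cohort 1): v = (5.4/14.4)(49 − 38.6) + 8.6 = 12.50
anchor → Form Y (Cohort 2): y = (17.0/6.4)(12.50 − 9.1) + 45.8 = 54.8

54.8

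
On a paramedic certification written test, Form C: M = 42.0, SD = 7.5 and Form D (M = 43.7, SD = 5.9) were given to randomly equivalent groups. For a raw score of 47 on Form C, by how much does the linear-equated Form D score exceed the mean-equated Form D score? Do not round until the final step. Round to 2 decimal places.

-1.07

Mean-equated: 47 + (43.7 − 42.0) = 48.70
Linear-equated: (5.9/7.5)(47 − 42.0) + 43.7 = 47.633
Difference = 47.633 − 48.70 = -1.07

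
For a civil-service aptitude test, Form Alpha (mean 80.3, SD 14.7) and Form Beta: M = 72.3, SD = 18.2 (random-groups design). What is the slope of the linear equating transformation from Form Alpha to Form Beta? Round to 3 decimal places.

A = SD_Y / SD_X = 18.2 / 14.7 = 1.238

1.238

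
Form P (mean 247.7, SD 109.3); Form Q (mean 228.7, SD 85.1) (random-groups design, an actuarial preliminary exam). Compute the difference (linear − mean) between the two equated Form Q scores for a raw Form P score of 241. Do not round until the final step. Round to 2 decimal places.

Mean-equated: 241 + (228.7 − 247.7) = 222.00
Linear-equated: (85.1/109.3)(241 − 247.7) + 228.7 = 223.483
Difference = 223.483 − 222.00 = 1.48

1.48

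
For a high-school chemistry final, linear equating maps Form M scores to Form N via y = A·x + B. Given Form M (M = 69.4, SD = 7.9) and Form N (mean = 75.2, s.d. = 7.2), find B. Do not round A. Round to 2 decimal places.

11.95

A = SD_Y / SD_X = 7.2 / 7.9 = 0.911392
B = M_Y − A·M_X = 75.2 − 0.911392 × 69.4 = 11.95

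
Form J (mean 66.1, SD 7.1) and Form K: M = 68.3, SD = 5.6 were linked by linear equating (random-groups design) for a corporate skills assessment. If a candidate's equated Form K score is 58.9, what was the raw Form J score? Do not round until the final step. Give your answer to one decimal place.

54.2

Invert y = (SD_Y/SD_X)(x − M_X) + M_Y:
x = (SD_X/SD_Y)(y − M_Y) + M_X = (7.1/5.6)(58.9 − 68.3) + 66.1
x = 1.267857 × -9.400 + 66.1 = 54.2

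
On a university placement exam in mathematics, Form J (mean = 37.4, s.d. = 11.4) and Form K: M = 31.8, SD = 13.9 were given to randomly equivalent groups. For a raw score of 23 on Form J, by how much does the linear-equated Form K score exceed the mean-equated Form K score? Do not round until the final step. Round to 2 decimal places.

-3.16

Mean-equated: 23 + (31.8 − 37.4) = 17.40
Linear-equated: (13.9/11.4)(23 − 37.4) + 31.8 = 14.242
Difference = 14.242 − 17.40 = -3.16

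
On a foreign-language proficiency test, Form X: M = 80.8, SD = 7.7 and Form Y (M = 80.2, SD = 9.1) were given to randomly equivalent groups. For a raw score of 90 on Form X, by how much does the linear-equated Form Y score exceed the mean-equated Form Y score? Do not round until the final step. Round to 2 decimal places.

Mean-equated: 90 + (80.2 − 80.8) = 89.40
Linear-equated: (9.1/7.7)(90 − 80.8) + 80.2 = 91.073
Difference = 91.073 − 89.40 = 1.67

1.67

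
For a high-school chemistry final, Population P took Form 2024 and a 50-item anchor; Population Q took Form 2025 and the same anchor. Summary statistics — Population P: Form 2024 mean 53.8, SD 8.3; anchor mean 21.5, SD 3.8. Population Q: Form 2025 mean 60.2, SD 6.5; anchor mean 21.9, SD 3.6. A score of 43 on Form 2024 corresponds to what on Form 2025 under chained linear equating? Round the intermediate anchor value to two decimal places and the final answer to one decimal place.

Form 2024 → anchor (Population P): v = (3.8/8.3)(43 − 53.8) + 21.5 = 16.56
anchor → Form 2025 (Population Q): y = (6.5/3.6)(16.56 − 21.9) + 60.2 = 50.6

50.6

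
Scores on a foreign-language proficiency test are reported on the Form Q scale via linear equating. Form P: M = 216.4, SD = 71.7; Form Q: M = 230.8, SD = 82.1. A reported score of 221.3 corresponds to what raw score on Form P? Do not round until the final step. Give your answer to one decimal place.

Invert y = (SD_Y/SD_X)(x − M_X) + M_Y:
x = (SD_X/SD_Y)(y − M_Y) + M_X = (71.7/82.1)(221.3 − 230.8) + 216.4
x = 0.873325 × -9.500 + 216.4 = 208.1

208.1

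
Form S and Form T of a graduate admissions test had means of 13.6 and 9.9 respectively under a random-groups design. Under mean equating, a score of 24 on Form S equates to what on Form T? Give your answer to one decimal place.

Mean equating: y = x + (M_Y − M_X) = 24 + (9.9 − 13.6) = 20.3

20.3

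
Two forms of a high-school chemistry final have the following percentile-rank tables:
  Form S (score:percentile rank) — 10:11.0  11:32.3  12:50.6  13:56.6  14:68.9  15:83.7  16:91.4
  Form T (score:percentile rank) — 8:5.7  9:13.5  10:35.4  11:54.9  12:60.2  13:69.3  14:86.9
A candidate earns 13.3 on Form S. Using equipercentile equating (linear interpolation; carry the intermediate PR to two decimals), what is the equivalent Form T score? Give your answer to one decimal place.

PR of 13.3 on Form S: 56.6 + (13.3 − 13)/(14 − 13) × (68.9 − 56.6) = 60.29
On Form T, PR 60.29 falls between score 12 (PR 60.2) and 13 (PR 69.3).
Interpolate: 12 + (60.29 − 60.2)/(69.3 − 60.2) × (13 − 12) = 12.0

12.0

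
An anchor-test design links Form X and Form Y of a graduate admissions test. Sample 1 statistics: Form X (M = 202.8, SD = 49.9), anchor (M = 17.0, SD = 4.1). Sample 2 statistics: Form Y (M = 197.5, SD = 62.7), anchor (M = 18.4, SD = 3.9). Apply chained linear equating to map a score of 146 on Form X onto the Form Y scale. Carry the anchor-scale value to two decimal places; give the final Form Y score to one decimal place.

Form X → anchor (Sample 1): v = (4.1/49.9)(146 − 202.8) + 17.0 = 12.33
anchor → Form Y (Sample 2): y = (62.7/3.9)(12.33 − 18.4) + 197.5 = 99.9

99.9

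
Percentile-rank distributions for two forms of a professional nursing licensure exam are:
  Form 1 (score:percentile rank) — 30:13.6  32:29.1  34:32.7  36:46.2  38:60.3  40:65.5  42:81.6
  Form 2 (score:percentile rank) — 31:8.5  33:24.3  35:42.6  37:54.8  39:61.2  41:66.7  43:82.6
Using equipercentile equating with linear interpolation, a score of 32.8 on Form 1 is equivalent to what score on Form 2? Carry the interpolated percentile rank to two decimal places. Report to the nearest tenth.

PR of 32.8 on Form 1: 29.1 + (32.8 − 32)/(34 − 32) × (32.7 − 29.1) = 30.54
On Form 2, PR 30.54 falls between score 33 (PR 24.3) and 35 (PR 42.6).
Interpolate: 33 + (30.54 − 24.3)/(42.6 − 24.3) × (35 − 33) = 33.7

33.7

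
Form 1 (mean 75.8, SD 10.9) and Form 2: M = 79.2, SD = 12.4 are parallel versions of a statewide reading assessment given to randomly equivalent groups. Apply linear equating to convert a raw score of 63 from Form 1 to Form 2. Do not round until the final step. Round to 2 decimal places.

Linear equating: y = (SD_Y/SD_X)(x − M_X) + M_Y
y = (12.4/10.9)(63 − 75.8) + 79.2
y = 1.137615 × -12.8 + 79.2 = -14.5615 + 79.2 = 64.64

64.64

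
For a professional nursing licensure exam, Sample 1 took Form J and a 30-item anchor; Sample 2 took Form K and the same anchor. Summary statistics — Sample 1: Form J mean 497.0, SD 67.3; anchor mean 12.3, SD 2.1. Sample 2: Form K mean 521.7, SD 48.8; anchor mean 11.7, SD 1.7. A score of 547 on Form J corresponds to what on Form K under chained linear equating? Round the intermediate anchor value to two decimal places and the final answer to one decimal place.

583.7

Form J → anchor (Sample 1): v = (2.1/67.3)(547 − 497.0) + 12.3 = 13.86
anchor → Form K (Sample 2): y = (48.8/1.7)(13.86 − 11.7) + 521.7 = 583.7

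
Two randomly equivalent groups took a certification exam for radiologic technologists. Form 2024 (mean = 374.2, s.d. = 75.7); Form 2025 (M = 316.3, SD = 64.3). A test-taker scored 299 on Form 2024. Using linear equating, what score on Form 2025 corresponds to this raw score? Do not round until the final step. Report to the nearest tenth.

Linear equating: y = (SD_Y/SD_X)(x − M_X) + M_Y
y = (64.3/75.7)(299 − 374.2) + 316.3
y = 0.849406 × -75.2 + 316.3 = -63.8753 + 316.3 = 252.4

252.4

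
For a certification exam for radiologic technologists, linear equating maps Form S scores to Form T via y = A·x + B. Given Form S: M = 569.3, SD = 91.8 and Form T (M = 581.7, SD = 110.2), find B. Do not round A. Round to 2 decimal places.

A = SD_Y / SD_X = 110.2 / 91.8 = 1.200436
B = M_Y − A·M_X = 581.7 − 1.200436 × 569.3 = -101.71

-101.71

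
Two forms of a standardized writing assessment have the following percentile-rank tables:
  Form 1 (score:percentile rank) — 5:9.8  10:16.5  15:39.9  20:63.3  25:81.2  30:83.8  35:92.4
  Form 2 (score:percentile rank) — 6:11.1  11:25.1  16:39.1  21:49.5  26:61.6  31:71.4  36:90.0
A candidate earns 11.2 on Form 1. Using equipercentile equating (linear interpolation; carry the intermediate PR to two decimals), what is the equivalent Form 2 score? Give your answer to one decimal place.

9.9

PR of 11.2 on Form 1: 16.5 + (11.2 − 10)/(15 − 10) × (39.9 − 16.5) = 22.12
On Form 2, PR 22.12 falls between score 6 (PR 11.1) and 11 (PR 25.1).
Interpolate: 6 + (22.12 − 11.1)/(25.1 − 11.1) × (11 − 6) = 9.9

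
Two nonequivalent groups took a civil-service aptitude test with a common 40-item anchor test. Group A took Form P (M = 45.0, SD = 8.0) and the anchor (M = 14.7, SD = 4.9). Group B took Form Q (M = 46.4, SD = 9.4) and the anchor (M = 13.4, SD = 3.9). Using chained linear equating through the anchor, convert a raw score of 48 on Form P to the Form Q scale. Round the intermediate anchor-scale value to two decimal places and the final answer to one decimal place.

54.0

Form P → anchor (Group A): v = (4.9/8.0)(48 − 45.0) + 14.7 = 16.54
anchor → Form Q (Group B): y = (9.4/3.9)(16.54 − 13.4) + 46.4 = 54.0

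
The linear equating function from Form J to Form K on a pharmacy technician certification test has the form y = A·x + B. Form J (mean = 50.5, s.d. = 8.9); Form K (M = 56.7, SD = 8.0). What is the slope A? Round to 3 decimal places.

A = SD_Y / SD_X = 8.0 / 8.9 = 0.899

0.899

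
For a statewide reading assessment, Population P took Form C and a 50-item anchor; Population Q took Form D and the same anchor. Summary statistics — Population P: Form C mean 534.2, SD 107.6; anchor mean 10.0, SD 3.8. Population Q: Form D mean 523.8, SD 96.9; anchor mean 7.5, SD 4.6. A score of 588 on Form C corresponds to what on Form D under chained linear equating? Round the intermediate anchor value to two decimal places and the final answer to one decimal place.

616.5

Form C → anchor (Population P): v = (3.8/107.6)(588 − 534.2) + 10.0 = 11.90
anchor → Form D (Population Q): y = (96.9/4.6)(11.90 − 7.5) + 523.8 = 616.5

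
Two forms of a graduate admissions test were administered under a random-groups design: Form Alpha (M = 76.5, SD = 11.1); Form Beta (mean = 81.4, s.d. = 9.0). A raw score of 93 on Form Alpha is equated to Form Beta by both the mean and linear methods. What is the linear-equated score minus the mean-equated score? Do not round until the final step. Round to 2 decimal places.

Mean-equated: 93 + (81.4 − 76.5) = 97.90
Linear-equated: (9.0/11.1)(93 − 76.5) + 81.4 = 94.778
Difference = 94.778 − 97.90 = -3.12

-3.12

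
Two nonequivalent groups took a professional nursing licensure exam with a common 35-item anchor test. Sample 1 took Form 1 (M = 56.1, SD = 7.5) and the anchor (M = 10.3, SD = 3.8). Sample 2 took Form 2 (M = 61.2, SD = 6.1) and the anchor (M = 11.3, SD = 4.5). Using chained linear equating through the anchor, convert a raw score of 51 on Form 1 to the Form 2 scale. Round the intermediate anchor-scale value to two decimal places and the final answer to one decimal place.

Form 1 → anchor (Sample 1): v = (3.8/7.5)(51 − 56.1) + 10.3 = 7.72
anchor → Form 2 (Sample 2): y = (6.1/4.5)(7.72 − 11.3) + 61.2 = 56.3

56.3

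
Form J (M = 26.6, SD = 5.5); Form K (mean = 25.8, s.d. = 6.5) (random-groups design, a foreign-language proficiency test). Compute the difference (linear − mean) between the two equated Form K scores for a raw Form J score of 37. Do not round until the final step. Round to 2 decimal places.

1.89

Mean-equated: 37 + (25.8 − 26.6) = 36.20
Linear-equated: (6.5/5.5)(37 − 26.6) + 25.8 = 38.091
Difference = 38.091 − 36.20 = 1.89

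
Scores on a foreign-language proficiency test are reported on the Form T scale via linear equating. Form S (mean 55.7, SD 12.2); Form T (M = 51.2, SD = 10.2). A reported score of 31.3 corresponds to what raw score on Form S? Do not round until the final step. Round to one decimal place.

Invert y = (SD_Y/SD_X)(x − M_X) + M_Y:
x = (SD_X/SD_Y)(y − M_Y) + M_X = (12.2/10.2)(31.3 − 51.2) + 55.7
x = 1.196078 × -19.900 + 55.7 = 31.9

31.9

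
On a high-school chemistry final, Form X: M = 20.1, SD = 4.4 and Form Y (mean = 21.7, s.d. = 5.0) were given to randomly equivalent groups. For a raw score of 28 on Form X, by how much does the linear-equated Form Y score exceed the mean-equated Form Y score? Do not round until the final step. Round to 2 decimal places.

Mean-equated: 28 + (21.7 − 20.1) = 29.60
Linear-equated: (5.0/4.4)(28 − 20.1) + 21.7 = 30.677
Difference = 30.677 − 29.60 = 1.08

1.08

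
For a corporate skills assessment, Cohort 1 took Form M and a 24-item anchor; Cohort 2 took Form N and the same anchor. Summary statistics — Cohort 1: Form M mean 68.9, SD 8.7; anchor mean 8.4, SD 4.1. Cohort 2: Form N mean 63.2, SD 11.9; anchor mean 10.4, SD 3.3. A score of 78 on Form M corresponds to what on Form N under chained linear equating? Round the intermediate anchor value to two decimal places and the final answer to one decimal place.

Form M → anchor (Cohort 1): v = (4.1/8.7)(78 − 68.9) + 8.4 = 12.69
anchor → Form N (Cohort 2): y = (11.9/3.3)(12.69 − 10.4) + 63.2 = 71.5

71.5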